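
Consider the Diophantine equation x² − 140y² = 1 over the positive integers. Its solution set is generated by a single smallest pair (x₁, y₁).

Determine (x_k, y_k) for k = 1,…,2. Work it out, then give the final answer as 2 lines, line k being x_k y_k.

[11; 1,4,1,22] for √140; ℓ=4 ⇒ convergent index 3
a_0=11:  p_0=11·1+0=11,  q_0=11·0+1=1
a_1=1:  p_1=1·11+1=12,  q_1=1·1+0=1
a_2=4:  p_2=4·12+11=59,  q_2=4·1+1=5
a_3=1:  p_3=1·59+12=71,  q_3=1·5+1=6
→ (71, 6).  Check: 71²=5041, 140·6²=5040, difference 1.
k=2:  x_2 = 71·71+140·6·6 = 10081,  y_2 = 71·6+6·71 = 852

71 6
10081 852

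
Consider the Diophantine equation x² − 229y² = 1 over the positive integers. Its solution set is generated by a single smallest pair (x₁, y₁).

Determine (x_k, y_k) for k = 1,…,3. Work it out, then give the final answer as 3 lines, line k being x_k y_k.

[15; 7,1,1,7,30] for √229; ℓ=5 ⇒ convergent index 9
a_0=15:  p_0=15·1+0=15,  q_0=15·0+1=1
a_1=7:  p_1=7·15+1=106,  q_1=7·1+0=7
…
a_3=1:  p_3=1·121+106=227,  q_3=1·8+7=15
…
a_5=30:  p_5=30·1710+227=51527,  q_5=30·113+15=3405
…
a_8=1:  p_8=1·413926+362399=776325,  q_8=1·27353+23948=51301
a_9=7:  p_9=7·776325+413926=5848201,  q_9=7·51301+27353=386460
(x₁, y₁) = (5848201, 386460);  5848201² − 229·386460² = 1 ✓
n=2: (5848201,386460)∘(5848201,386460) = (5848201·5848201+229·386460·386460, 5848201·386460+386460·5848201) = (68402909872801,4520191516920)
n=3: (68402909872801,4520191516920)∘(5848201,386460) = (5848201·68402909872801+229·386460·4520191516920, 5848201·4520191516920+386460·68402909872801) = (800067931842043513801,52869977098885735380)

5848201 386460
68402909872801 4520191516920
800067931842043513801 52869977098885735380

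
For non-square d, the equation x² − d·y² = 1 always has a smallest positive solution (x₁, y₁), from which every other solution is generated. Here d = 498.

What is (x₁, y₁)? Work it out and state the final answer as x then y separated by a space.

√498 = [22; 3,6,22,6,3,44, …], period ℓ=6 (even) → k=5
a_0=22:  p_0=22·1+0=22,  q_0=22·0+1=1
a_1=3:  p_1=3·22+1=67,  q_1=3·1+0=3
…
a_3=22:  p_3=22·424+67=9395,  q_3=22·19+3=421
a_4=6:  p_4=6·9395+424=56794,  q_4=6·421+19=2545
a_5=3:  p_5=3·56794+9395=179777,  q_5=3·2545+421=8056
(x₁, y₁) = (179777, 8056);  179777² − 498·8056² = 1 ✓

179777 8056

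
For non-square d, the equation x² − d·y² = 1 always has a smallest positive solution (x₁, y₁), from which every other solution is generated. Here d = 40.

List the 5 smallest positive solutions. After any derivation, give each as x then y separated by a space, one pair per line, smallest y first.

19 3
721 114
27379 4329
1039681 164388
39480499 6242415

[6; 3,12] for √40; ℓ=2 ⇒ convergent index 1
step 0: (6, 1)  from 6·(1,0) + (0,1)
step 1: (19, 3)  from 3·(6,1) + (1,0)
→ (19, 3).  Check: 19²=361, 40·3²=360, difference 1.
(19+3√40)^2 = 721 + 114√40
(19+3√40)^3 = 27379 + 4329√40
(19+3√40)^4 = 1039681 + 164388√40
(19+3√40)^5 = 39480499 + 6242415√40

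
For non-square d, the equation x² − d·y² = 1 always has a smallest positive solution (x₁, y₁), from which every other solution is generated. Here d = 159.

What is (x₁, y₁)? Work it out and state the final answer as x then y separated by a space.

√159 → a₀=12, period (1,1,1,1,3,1,1,1,1,24); ℓ=10 even so k=9
k=0  a_k=12  p_k/q_k = 12/1
k=1  a_k=1  p_k/q_k = 13/1
k=2  a_k=1  p_k/q_k = 25/2
k=3  a_k=1  p_k/q_k = 38/3
…
k=5  a_k=3  p_k/q_k = 227/18
k=6  a_k=1  p_k/q_k = 290/23
k=7  a_k=1  p_k/q_k = 517/41
k=8  a_k=1  p_k/q_k = 807/64
k=9  a_k=1  p_k/q_k = 1324/105
→ (1324, 105).  Check: 1324²=1752976, 159·105²=1752975, difference 1.

1324 105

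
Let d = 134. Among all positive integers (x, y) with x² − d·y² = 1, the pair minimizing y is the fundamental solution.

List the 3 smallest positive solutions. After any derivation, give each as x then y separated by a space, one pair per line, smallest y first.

√134 → a₀=11, period (1,1,2,1,3,…,1,1,22); ℓ=14 even so k=13
k=0  a_k=11  p_k/q_k = 11/1
k=1  a_k=1  p_k/q_k = 12/1
k=2  a_k=1  p_k/q_k = 23/2
k=3  a_k=2  p_k/q_k = 58/5
k=4  a_k=1  p_k/q_k = 81/7
k=5  a_k=3  p_k/q_k = 301/26
k=6  a_k=1  p_k/q_k = 382/33
k=7  a_k=10  p_k/q_k = 4121/356
k=8  a_k=1  p_k/q_k = 4503/389
k=9  a_k=3  p_k/q_k = 17630/1523
…
k=11  a_k=2  p_k/q_k = 61896/5347
k=12  a_k=1  p_k/q_k = 84029/7259
k=13  a_k=1  p_k/q_k = 145925/12606
fundamental: x₁=145925, y₁=12606  (since 21294105625 − 134·158911236 = 1)
(145925+12606√134)^2 = 42588211249 + 3679061100√134
(145925+12606√134)^3 = 12429369452874725 + 1073733982022394√134

145925 12606
42588211249 3679061100
12429369452874725 1073733982022394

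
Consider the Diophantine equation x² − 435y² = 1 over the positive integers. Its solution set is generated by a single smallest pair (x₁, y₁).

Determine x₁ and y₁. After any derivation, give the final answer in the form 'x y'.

146 7

d=435: √d = [20; 1,5,1,40] (ℓ=4, even), read p_3/q_3
a_0=20:  p_0=20·1+0=20,  q_0=20·0+1=1
a_1=1:  p_1=1·20+1=21,  q_1=1·1+0=1
a_2=5:  p_2=5·21+20=125,  q_2=5·1+1=6
a_3=1:  p_3=1·125+21=146,  q_3=1·6+1=7
fundamental: x₁=146, y₁=7  (since 21316 − 435·49 = 1)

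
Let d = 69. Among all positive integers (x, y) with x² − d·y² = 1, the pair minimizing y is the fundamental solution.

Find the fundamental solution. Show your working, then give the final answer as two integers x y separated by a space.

7775 936

√69 = [8; 3,3,1,4,1,3,3,16, …], period ℓ=8 (even) → k=7
i=0: a=8 ⇒ p=8, q=1
…
i=2: a=3 ⇒ p=83, q=10
i=3: a=1 ⇒ p=108, q=13
…
i=6: a=3 ⇒ p=2384, q=287
i=7: a=3 ⇒ p=7775, q=936
→ (7775, 936).  Check: 7775²=60450625, 69·936²=60450624, difference 1.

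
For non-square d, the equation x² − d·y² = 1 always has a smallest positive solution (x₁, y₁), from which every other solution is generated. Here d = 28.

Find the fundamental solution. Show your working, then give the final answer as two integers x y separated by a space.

[5; 3,2,3,10] for √28; ℓ=4 ⇒ convergent index 3
i=0: a=5 ⇒ p=5, q=1
i=1: a=3 ⇒ p=16, q=3
i=2: a=2 ⇒ p=37, q=7
i=3: a=3 ⇒ p=127, q=24
fundamental: x₁=127, y₁=24  (since 16129 − 28·576 = 1)

127 24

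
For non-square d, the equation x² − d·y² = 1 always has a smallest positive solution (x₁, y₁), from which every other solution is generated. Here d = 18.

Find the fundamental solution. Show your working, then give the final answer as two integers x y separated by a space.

√18 → a₀=4, period (4,8); ℓ=2 even so k=1
k=0  a_k=4  p_k/q_k = 4/1
k=1  a_k=4  p_k/q_k = 17/4
→ (17, 4).  Check: 17²=289, 18·4²=288, difference 1.

17 4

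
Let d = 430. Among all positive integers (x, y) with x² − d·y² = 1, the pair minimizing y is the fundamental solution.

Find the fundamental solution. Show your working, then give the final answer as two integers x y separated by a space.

2862251 138030

d=430: √d = [20; 1,2,1,3,1,…,2,1,40] (ℓ=14, even), read p_13/q_13
k=0  a_k=20  p_k/q_k = 20/1
k=1  a_k=1  p_k/q_k = 21/1
…
k=3  a_k=1  p_k/q_k = 83/4
k=4  a_k=3  p_k/q_k = 311/15
k=5  a_k=1  p_k/q_k = 394/19
…
k=7  a_k=8  p_k/q_k = 21794/1051
…
k=9  a_k=1  p_k/q_k = 155233/7486
k=10  a_k=3  p_k/q_k = 599138/28893
k=11  a_k=1  p_k/q_k = 754371/36379
k=12  a_k=2  p_k/q_k = 2107880/101651
k=13  a_k=1  p_k/q_k = 2862251/138030
fundamental: x₁=2862251, y₁=138030  (since 8192480787001 − 430·19052280900 = 1)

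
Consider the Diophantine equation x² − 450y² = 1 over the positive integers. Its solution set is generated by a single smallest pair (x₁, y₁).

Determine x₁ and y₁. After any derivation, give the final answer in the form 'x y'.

19601 924

√450 → a₀=21, period (4,1,2,4,2,1,4,42); ℓ=8 even so k=7
a_0=21:  p_0=21·1+0=21,  q_0=21·0+1=1
…
a_3=2:  p_3=2·106+85=297,  q_3=2·5+4=14
a_4=4:  p_4=4·297+106=1294,  q_4=4·14+5=61
a_5=2:  p_5=2·1294+297=2885,  q_5=2·61+14=136
a_6=1:  p_6=1·2885+1294=4179,  q_6=1·136+61=197
a_7=4:  p_7=4·4179+2885=19601,  q_7=4·197+136=924
(x₁, y₁) = (19601, 924);  19601² − 450·924² = 1 ✓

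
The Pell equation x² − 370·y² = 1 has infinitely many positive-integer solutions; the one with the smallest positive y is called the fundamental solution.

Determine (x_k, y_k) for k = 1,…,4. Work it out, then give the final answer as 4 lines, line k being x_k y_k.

213859 11118
91471343761 4755368724
39123940210553539 2033956799880714
16734013458886067250241 869959934526623861928

√370 = [19; 4,4,38, …], period ℓ=3 (odd) → k=5
i=0: a=19 ⇒ p=19, q=1
i=1: a=4 ⇒ p=77, q=4
i=2: a=4 ⇒ p=327, q=17
i=3: a=38 ⇒ p=12503, q=650
i=4: a=4 ⇒ p=50339, q=2617
i=5: a=4 ⇒ p=213859, q=11118
(x₁, y₁) = (213859, 11118);  213859² − 370·11118² = 1 ✓
n=2: (213859,11118)∘(213859,11118) = (213859·213859+370·11118·11118, 213859·11118+11118·213859) = (91471343761,4755368724)
n=3: (91471343761,4755368724)∘(213859,11118) = (213859·91471343761+370·11118·4755368724, 213859·4755368724+11118·91471343761) = (39123940210553539,2033956799880714)
n=4: (39123940210553539,2033956799880714)∘(213859,11118) = (213859·39123940210553539+370·11118·2033956799880714, 213859·2033956799880714+11118·39123940210553539) = (16734013458886067250241,869959934526623861928)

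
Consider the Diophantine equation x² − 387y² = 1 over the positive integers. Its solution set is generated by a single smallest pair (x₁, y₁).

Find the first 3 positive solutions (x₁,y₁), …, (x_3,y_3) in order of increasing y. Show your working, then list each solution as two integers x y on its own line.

[19; 1,2,19,2,1,38] for √387; ℓ=6 ⇒ convergent index 5
step 0: (19, 1)  from 19·(1,0) + (0,1)
…
step 3: (1141, 58)  from 19·(59,3) + (20,1)
step 4: (2341, 119)  from 2·(1141,58) + (59,3)
step 5: (3482, 177)  from 1·(2341,119) + (1141,58)
→ (3482, 177).  Check: 3482²=12124324, 387·177²=12124323, difference 1.
(x_2, y_2) = (3482·3482 + 387·177·177, 3482·177 + 177·3482) = (24248647, 1232628)
(x_3, y_3) = (3482·24248647 + 387·177·1232628, 3482·1232628 + 177·24248647) = (168867574226, 8584021215)

3482 177
24248647 1232628
168867574226 8584021215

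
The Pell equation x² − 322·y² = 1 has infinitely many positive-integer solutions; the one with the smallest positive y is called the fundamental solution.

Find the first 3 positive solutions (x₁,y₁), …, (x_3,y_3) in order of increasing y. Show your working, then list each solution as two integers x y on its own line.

√322 → a₀=17, period (1,16,1,34); ℓ=4 even so k=3
step 0: (17, 1)  from 17·(1,0) + (0,1)
step 1: (18, 1)  from 1·(17,1) + (1,0)
step 2: (305, 17)  from 16·(18,1) + (17,1)
step 3: (323, 18)  from 1·(305,17) + (18,1)
(x₁, y₁) = (323, 18);  323² − 322·18² = 1 ✓
(x_2, y_2) = (323·323 + 322·18·18, 323·18 + 18·323) = (208657, 11628)
(x_3, y_3) = (323·208657 + 322·18·11628, 323·11628 + 18·208657) = (134792099, 7511670)

323 18
208657 11628
134792099 7511670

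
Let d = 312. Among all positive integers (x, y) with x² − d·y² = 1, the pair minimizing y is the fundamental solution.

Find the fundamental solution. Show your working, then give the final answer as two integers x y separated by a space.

d=312: √d = [17; 1,1,1,34] (ℓ=4, even), read p_3/q_3
k=0  a_k=17  p_k/q_k = 17/1
k=1  a_k=1  p_k/q_k = 18/1
k=2  a_k=1  p_k/q_k = 35/2
k=3  a_k=1  p_k/q_k = 53/3
(x₁, y₁) = (53, 3);  53² − 312·3² = 1 ✓

53 3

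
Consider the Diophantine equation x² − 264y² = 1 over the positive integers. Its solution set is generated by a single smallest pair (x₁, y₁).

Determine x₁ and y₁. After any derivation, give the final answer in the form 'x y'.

√264 → a₀=16, period (4,32); ℓ=2 even so k=1
i=0: a=16 ⇒ p=16, q=1
i=1: a=4 ⇒ p=65, q=4
fundamental: x₁=65, y₁=4  (since 4225 − 264·16 = 1)

65 4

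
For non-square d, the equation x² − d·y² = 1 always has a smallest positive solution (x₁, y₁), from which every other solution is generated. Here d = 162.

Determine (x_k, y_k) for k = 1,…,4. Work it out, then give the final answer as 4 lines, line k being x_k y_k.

[12; 1,2,1,2,12,2,1,2,1,24] for √162; ℓ=10 ⇒ convergent index 9
step 0: (12, 1)  from 12·(1,0) + (0,1)
step 1: (13, 1)  from 1·(12,1) + (1,0)
…
step 3: (51, 4)  from 1·(38,3) + (13,1)
…
step 5: (1731, 136)  from 12·(140,11) + (51,4)
step 6: (3602, 283)  from 2·(1731,136) + (140,11)
step 7: (5333, 419)  from 1·(3602,283) + (1731,136)
step 8: (14268, 1121)  from 2·(5333,419) + (3602,283)
step 9: (19601, 1540)  from 1·(14268,1121) + (5333,419)
fundamental: x₁=19601, y₁=1540  (since 384199201 − 162·2371600 = 1)
(19601+1540√162)^2 = 768398401 + 60371080√162
(19601+1540√162)^3 = 30122754096401 + 2366667076620√162
(19601+1540√162)^4 = 1180872205318713601 + 92778082677286160√162

19601 1540
768398401 60371080
30122754096401 2366667076620
1180872205318713601 92778082677286160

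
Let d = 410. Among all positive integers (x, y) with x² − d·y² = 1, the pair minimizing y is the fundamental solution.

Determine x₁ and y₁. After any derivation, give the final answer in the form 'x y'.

81 4

d=410: √d = [20; 4,40] (ℓ=2, even), read p_1/q_1
i=0: a=20 ⇒ p=20, q=1
i=1: a=4 ⇒ p=81, q=4
→ (81, 4).  Check: 81²=6561, 410·4²=6560, difference 1.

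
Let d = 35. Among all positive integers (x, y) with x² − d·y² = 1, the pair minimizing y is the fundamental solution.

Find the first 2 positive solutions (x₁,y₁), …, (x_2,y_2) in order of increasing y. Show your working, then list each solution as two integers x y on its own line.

6 1
71 12

√35 = [5; 1,10, …], period ℓ=2 (even) → k=1
i=0: a=5 ⇒ p=5, q=1
i=1: a=1 ⇒ p=6, q=1
→ (6, 1).  Check: 6²=36, 35·1²=35, difference 1.
(x_2, y_2) = (6·6 + 35·1·1, 6·1 + 1·6) = (71, 12)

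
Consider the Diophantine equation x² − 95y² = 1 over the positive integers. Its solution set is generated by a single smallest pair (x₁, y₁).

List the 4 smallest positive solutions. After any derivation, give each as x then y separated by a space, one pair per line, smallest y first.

√95 = [9; 1,2,1,18, …], period ℓ=4 (even) → k=3
a_0=9:  p_0=9·1+0=9,  q_0=9·0+1=1
…
a_2=2:  p_2=2·10+9=29,  q_2=2·1+1=3
a_3=1:  p_3=1·29+10=39,  q_3=1·3+1=4
fundamental: x₁=39, y₁=4  (since 1521 − 95·16 = 1)
(39+4√95)^2 = 3041 + 312√95
(39+4√95)^3 = 237159 + 24332√95
(39+4√95)^4 = 18495361 + 1897584√95

39 4
3041 312
237159 24332
18495361 1897584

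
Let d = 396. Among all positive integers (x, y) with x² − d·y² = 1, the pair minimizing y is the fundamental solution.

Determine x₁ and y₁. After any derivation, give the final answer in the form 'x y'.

199 10

d=396: √d = [19; 1,8,1,38] (ℓ=4, even), read p_3/q_3
step 0: (19, 1)  from 19·(1,0) + (0,1)
step 1: (20, 1)  from 1·(19,1) + (1,0)
step 2: (179, 9)  from 8·(20,1) + (19,1)
step 3: (199, 10)  from 1·(179,9) + (20,1)
fundamental: x₁=199, y₁=10  (since 39601 − 396·100 = 1)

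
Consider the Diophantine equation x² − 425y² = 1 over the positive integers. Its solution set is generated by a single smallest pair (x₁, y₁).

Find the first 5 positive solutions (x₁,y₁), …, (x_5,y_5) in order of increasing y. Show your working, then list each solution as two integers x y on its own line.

143649 6968
41270070401 2001892464
11856808685922849 575139701115304
3406437421806992601601 165236485849022716128
978662658398448551768841249 47472111910877388597026840

√425 = [20; 1,1,1,1,1,1,40, …], period ℓ=7 (odd) → k=13
i=0: a=20 ⇒ p=20, q=1
…
i=3: a=1 ⇒ p=62, q=3
…
i=5: a=1 ⇒ p=165, q=8
i=6: a=1 ⇒ p=268, q=13
i=7: a=40 ⇒ p=10885, q=528
…
i=9: a=1 ⇒ p=22038, q=1069
i=10: a=1 ⇒ p=33191, q=1610
…
i=12: a=1 ⇒ p=88420, q=4289
i=13: a=1 ⇒ p=143649, q=6968
(x₁, y₁) = (143649, 6968);  143649² − 425·6968² = 1 ✓
k=2:  x_2 = 143649·143649+425·6968·6968 = 41270070401,  y_2 = 143649·6968+6968·143649 = 2001892464
k=3:  x_3 = 143649·41270070401+425·6968·2001892464 = 11856808685922849,  y_3 = 143649·2001892464+6968·41270070401 = 575139701115304
k=4:  x_4 = 143649·11856808685922849+425·6968·575139701115304 = 3406437421806992601601,  y_4 = 143649·575139701115304+6968·11856808685922849 = 165236485849022716128
k=5:  x_5 = 143649·3406437421806992601601+425·6968·165236485849022716128 = 978662658398448551768841249,  y_5 = 143649·165236485849022716128+6968·3406437421806992601601 = 47472111910877388597026840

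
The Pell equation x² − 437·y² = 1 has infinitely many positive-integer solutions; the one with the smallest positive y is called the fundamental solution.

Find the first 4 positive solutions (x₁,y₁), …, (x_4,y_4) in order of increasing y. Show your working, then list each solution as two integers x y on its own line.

[20; 1,9,2,9,1,40] for √437; ℓ=6 ⇒ convergent index 5
i=0: a=20 ⇒ p=20, q=1
i=1: a=1 ⇒ p=21, q=1
i=2: a=9 ⇒ p=209, q=10
i=3: a=2 ⇒ p=439, q=21
i=4: a=9 ⇒ p=4160, q=199
i=5: a=1 ⇒ p=4599, q=220
fundamental: x₁=4599, y₁=220  (since 21150801 − 437·48400 = 1)
k=2:  x_2 = 4599·4599+437·220·220 = 42301601,  y_2 = 4599·220+220·4599 = 2023560
k=3:  x_3 = 4599·42301601+437·220·2023560 = 389090121399,  y_3 = 4599·2023560+220·42301601 = 18612704660
k=4:  x_4 = 4599·389090121399+437·220·18612704660 = 3578850894326401,  y_4 = 4599·18612704660+220·389090121399 = 171199655439120

4599 220
42301601 2023560
389090121399 18612704660
3578850894326401 171199655439120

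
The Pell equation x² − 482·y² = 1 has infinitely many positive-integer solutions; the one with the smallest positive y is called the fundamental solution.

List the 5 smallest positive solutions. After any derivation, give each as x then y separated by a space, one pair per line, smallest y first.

483 22
466577 21252
450712899 20529410
435388193857 19831388808
420584544552963 19157101059118

d=482: √d = [21; 1,20,1,42] (ℓ=4, even), read p_3/q_3
step 0: (21, 1)  from 21·(1,0) + (0,1)
step 1: (22, 1)  from 1·(21,1) + (1,0)
step 2: (461, 21)  from 20·(22,1) + (21,1)
step 3: (483, 22)  from 1·(461,21) + (22,1)
fundamental: x₁=483, y₁=22  (since 233289 − 482·484 = 1)
(x_2, y_2) = (483·483 + 482·22·22, 483·22 + 22·483) = (466577, 21252)
(x_3, y_3) = (483·466577 + 482·22·21252, 483·21252 + 22·466577) = (450712899, 20529410)
(x_4, y_4) = (483·450712899 + 482·22·20529410, 483·20529410 + 22·450712899) = (435388193857, 19831388808)
(x_5, y_5) = (483·435388193857 + 482·22·19831388808, 483·19831388808 + 22·435388193857) = (420584544552963, 19157101059118)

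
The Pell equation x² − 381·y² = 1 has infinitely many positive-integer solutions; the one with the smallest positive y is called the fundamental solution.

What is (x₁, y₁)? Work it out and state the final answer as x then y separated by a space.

1015 52

d=381: √d = [19; 1,1,12,1,1,38] (ℓ=6, even), read p_5/q_5
k=0  a_k=19  p_k/q_k = 19/1
k=1  a_k=1  p_k/q_k = 20/1
…
k=4  a_k=1  p_k/q_k = 527/27
k=5  a_k=1  p_k/q_k = 1015/52
→ (1015, 52).  Check: 1015²=1030225, 381·52²=1030224, difference 1.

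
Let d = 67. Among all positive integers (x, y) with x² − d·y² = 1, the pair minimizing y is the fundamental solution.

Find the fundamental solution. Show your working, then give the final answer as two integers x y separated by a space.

d=67: √d = [8; 5,2,1,1,7,1,1,2,5,16] (ℓ=10, even), read p_9/q_9
i=0: a=8 ⇒ p=8, q=1
i=1: a=5 ⇒ p=41, q=5
i=2: a=2 ⇒ p=90, q=11
i=3: a=1 ⇒ p=131, q=16
…
i=6: a=1 ⇒ p=1899, q=232
i=7: a=1 ⇒ p=3577, q=437
i=8: a=2 ⇒ p=9053, q=1106
i=9: a=5 ⇒ p=48842, q=5967
fundamental: x₁=48842, y₁=5967  (since 2385540964 − 67·35605089 = 1)

48842 5967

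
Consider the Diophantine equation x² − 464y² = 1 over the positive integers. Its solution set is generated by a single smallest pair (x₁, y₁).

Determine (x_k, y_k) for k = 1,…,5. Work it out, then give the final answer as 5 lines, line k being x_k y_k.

d=464: √d = [21; 1,1,5,1,1,1,5,1,1,42] (ℓ=10, even), read p_9/q_9
a_0=21:  p_0=21·1+0=21,  q_0=21·0+1=1
a_1=1:  p_1=1·21+1=22,  q_1=1·1+0=1
a_2=1:  p_2=1·22+21=43,  q_2=1·1+1=2
a_3=5:  p_3=5·43+22=237,  q_3=5·2+1=11
…
a_5=1:  p_5=1·280+237=517,  q_5=1·13+11=24
…
a_7=5:  p_7=5·797+517=4502,  q_7=5·37+24=209
a_8=1:  p_8=1·4502+797=5299,  q_8=1·209+37=246
a_9=1:  p_9=1·5299+4502=9801,  q_9=1·246+209=455
fundamental: x₁=9801, y₁=455  (since 96059601 − 464·207025 = 1)
(9801+455√464)^2 = 192119201 + 8918910√464
(9801+455√464)^3 = 3765920568201 + 174828473365√464
(9801+455√464)^4 = 73819574785756801 + 3426987725981820√464
(9801+455√464)^5 = 1447011301184484245001 + 67175813229867162275√464

9801 455
192119201 8918910
3765920568201 174828473365
73819574785756801 3426987725981820
1447011301184484245001 67175813229867162275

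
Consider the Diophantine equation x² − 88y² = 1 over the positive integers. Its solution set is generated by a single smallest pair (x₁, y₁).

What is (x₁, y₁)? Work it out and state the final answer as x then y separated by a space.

197 21

d=88: √d = [9; 2,1,1,1,2,18] (ℓ=6, even), read p_5/q_5
k=0  a_k=9  p_k/q_k = 9/1
k=1  a_k=2  p_k/q_k = 19/2
k=2  a_k=1  p_k/q_k = 28/3
k=3  a_k=1  p_k/q_k = 47/5
k=4  a_k=1  p_k/q_k = 75/8
k=5  a_k=2  p_k/q_k = 197/21
(x₁, y₁) = (197, 21);  197² − 88·21² = 1 ✓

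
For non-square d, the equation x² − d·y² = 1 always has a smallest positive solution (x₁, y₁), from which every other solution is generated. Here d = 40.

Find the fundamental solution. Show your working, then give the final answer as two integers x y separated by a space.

d=40: √d = [6; 3,12] (ℓ=2, even), read p_1/q_1
a_0=6:  p_0=6·1+0=6,  q_0=6·0+1=1
a_1=3:  p_1=3·6+1=19,  q_1=3·1+0=3
fundamental: x₁=19, y₁=3  (since 361 − 40·9 = 1)

19 3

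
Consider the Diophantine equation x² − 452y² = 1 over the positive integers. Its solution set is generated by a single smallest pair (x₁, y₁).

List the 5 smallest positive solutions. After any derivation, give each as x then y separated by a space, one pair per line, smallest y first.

d=452: √d = [21; 3,1,5,3,10,3,5,1,3,42] (ℓ=10, even), read p_9/q_9
a_0=21:  p_0=21·1+0=21,  q_0=21·0+1=1
…
a_2=1:  p_2=1·64+21=85,  q_2=1·3+1=4
a_3=5:  p_3=5·85+64=489,  q_3=5·4+3=23
a_4=3:  p_4=3·489+85=1552,  q_4=3·23+4=73
…
a_8=1:  p_8=1·263904+49579=313483,  q_8=1·12413+2332=14745
a_9=3:  p_9=3·313483+263904=1204353,  q_9=3·14745+12413=56648
→ (1204353, 56648).  Check: 1204353²=1450466148609, 452·56648²=1450466148608, difference 1.
n=2: (1204353,56648)∘(1204353,56648) = (1204353·1204353+452·56648·56648, 1204353·56648+56648·1204353) = (2900932297217,136448377488)
n=3: (2900932297217,136448377488)∘(1204353,56648) = (1204353·2900932297217+452·56648·136448377488, 1204353·136448377488+56648·2900932297217) = (6987493029899166849,328664025545553880)
n=4: (6987493029899166849,328664025545553880)∘(1204353,56648) = (1204353·6987493029899166849+452·56648·328664025545553880, 1204353·328664025545553880+56648·6987493029899166849) = (16830816386073401651890177,791655010315592455701792)
n=5: (16830816386073401651890177,791655010315592455701792)∘(1204353,56648) = (1204353·16830816386073401651890177+452·56648·791655010315592455701792, 1204353·791655010315592455701792+56648·16830816386073401651890177) = (40540488414026331506287881514113,1906864173276900777578095047272)

1204353 56648
2900932297217 136448377488
6987493029899166849 328664025545553880
16830816386073401651890177 791655010315592455701792
40540488414026331506287881514113 1906864173276900777578095047272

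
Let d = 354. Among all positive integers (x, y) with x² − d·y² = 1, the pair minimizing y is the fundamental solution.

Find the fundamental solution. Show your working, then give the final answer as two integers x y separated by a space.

258065 13716

√354 → a₀=18, period (1,4,2,2,18,2,2,4,1,36); ℓ=10 even so k=9
a_0=18:  p_0=18·1+0=18,  q_0=18·0+1=1
a_1=1:  p_1=1·18+1=19,  q_1=1·1+0=1
…
a_5=18:  p_5=18·508+207=9351,  q_5=18·27+11=497
…
a_7=2:  p_7=2·19210+9351=47771,  q_7=2·1021+497=2539
a_8=4:  p_8=4·47771+19210=210294,  q_8=4·2539+1021=11177
a_9=1:  p_9=1·210294+47771=258065,  q_9=1·11177+2539=13716
(x₁, y₁) = (258065, 13716);  258065² − 354·13716² = 1 ✓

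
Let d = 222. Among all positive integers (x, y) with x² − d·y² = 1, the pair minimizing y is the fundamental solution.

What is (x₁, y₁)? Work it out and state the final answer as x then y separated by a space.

[14; 1,8,1,28] for √222; ℓ=4 ⇒ convergent index 3
k=0  a_k=14  p_k/q_k = 14/1
k=1  a_k=1  p_k/q_k = 15/1
k=2  a_k=8  p_k/q_k = 134/9
k=3  a_k=1  p_k/q_k = 149/10
fundamental: x₁=149, y₁=10  (since 22201 − 222·100 = 1)

149 10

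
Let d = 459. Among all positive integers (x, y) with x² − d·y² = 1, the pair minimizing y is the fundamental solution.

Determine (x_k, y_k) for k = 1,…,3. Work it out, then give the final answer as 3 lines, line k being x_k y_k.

499850 23331
499700044999 23324000700
499550134985000450 23317003499766669

√459 = [21; 2,2,1,4,21,4,1,2,2,42, …], period ℓ=10 (even) → k=9
i=0: a=21 ⇒ p=21, q=1
…
i=3: a=1 ⇒ p=150, q=7
i=4: a=4 ⇒ p=707, q=33
…
i=6: a=4 ⇒ p=60695, q=2833
i=7: a=1 ⇒ p=75692, q=3533
i=8: a=2 ⇒ p=212079, q=9899
i=9: a=2 ⇒ p=499850, q=23331
→ (499850, 23331).  Check: 499850²=249850022500, 459·23331²=249850022499, difference 1.
k=2:  x_2 = 499850·499850+459·23331·23331 = 499700044999,  y_2 = 499850·23331+23331·499850 = 23324000700
k=3:  x_3 = 499850·499700044999+459·23331·23324000700 = 499550134985000450,  y_3 = 499850·23324000700+23331·499700044999 = 23317003499766669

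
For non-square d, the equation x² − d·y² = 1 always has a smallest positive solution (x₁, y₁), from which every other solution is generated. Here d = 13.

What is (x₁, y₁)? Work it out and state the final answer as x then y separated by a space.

√13 → a₀=3, period (1,1,1,1,6); ℓ=5 odd so k=9
k=0  a_k=3  p_k/q_k = 3/1
k=1  a_k=1  p_k/q_k = 4/1
k=2  a_k=1  p_k/q_k = 7/2
k=3  a_k=1  p_k/q_k = 11/3
…
k=7  a_k=1  p_k/q_k = 256/71
k=8  a_k=1  p_k/q_k = 393/109
k=9  a_k=1  p_k/q_k = 649/180
→ (649, 180).  Check: 649²=421201, 13·180²=421200, difference 1.

649 180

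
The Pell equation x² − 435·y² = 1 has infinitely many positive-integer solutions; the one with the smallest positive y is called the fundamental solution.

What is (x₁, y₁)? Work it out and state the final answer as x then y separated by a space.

d=435: √d = [20; 1,5,1,40] (ℓ=4, even), read p_3/q_3
step 0: (20, 1)  from 20·(1,0) + (0,1)
step 1: (21, 1)  from 1·(20,1) + (1,0)
step 2: (125, 6)  from 5·(21,1) + (20,1)
step 3: (146, 7)  from 1·(125,6) + (21,1)
fundamental: x₁=146, y₁=7  (since 21316 − 435·49 = 1)

146 7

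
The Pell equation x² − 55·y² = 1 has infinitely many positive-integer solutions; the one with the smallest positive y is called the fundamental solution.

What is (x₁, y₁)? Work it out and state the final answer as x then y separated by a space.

89 12

[7; 2,2,2,14] for √55; ℓ=4 ⇒ convergent index 3
k=0  a_k=7  p_k/q_k = 7/1
…
k=2  a_k=2  p_k/q_k = 37/5
k=3  a_k=2  p_k/q_k = 89/12
fundamental: x₁=89, y₁=12  (since 7921 − 55·144 = 1)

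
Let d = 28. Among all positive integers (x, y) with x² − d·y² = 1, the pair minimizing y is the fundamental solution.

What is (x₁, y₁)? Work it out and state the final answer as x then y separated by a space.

127 24

[5; 3,2,3,10] for √28; ℓ=4 ⇒ convergent index 3
i=0: a=5 ⇒ p=5, q=1
…
i=2: a=2 ⇒ p=37, q=7
i=3: a=3 ⇒ p=127, q=24
→ (127, 24).  Check: 127²=16129, 28·24²=16128, difference 1.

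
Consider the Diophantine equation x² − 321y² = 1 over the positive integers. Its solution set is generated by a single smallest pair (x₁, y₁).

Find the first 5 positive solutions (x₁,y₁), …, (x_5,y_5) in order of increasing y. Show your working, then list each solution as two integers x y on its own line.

√321 → a₀=17, period (1,10,1,34); ℓ=4 even so k=3
i=0: a=17 ⇒ p=17, q=1
i=1: a=1 ⇒ p=18, q=1
i=2: a=10 ⇒ p=197, q=11
i=3: a=1 ⇒ p=215, q=12
fundamental: x₁=215, y₁=12  (since 46225 − 321·144 = 1)
k=2:  x_2 = 215·215+321·12·12 = 92449,  y_2 = 215·12+12·215 = 5160
k=3:  x_3 = 215·92449+321·12·5160 = 39752855,  y_3 = 215·5160+12·92449 = 2218788
k=4:  x_4 = 215·39752855+321·12·2218788 = 17093635201,  y_4 = 215·2218788+12·39752855 = 954073680
k=5:  x_5 = 215·17093635201+321·12·954073680 = 7350223383575,  y_5 = 215·954073680+12·17093635201 = 410249463612

215 12
92449 5160
39752855 2218788
17093635201 954073680
7350223383575 410249463612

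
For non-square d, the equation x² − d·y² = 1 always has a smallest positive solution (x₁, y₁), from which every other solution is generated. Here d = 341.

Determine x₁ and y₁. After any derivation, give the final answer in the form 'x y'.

10626551 575460

d=341: √d = [18; 2,6,1,8,2,…,6,2,36] (ℓ=14, even), read p_13/q_13
a_0=18:  p_0=18·1+0=18,  q_0=18·0+1=1
a_1=2:  p_1=2·18+1=37,  q_1=2·1+0=2
a_2=6:  p_2=6·37+18=240,  q_2=6·2+1=13
a_3=1:  p_3=1·240+37=277,  q_3=1·13+2=15
…
a_9=2:  p_9=2·28124+20479=76727,  q_9=2·1523+1109=4155
a_10=8:  p_10=8·76727+28124=641940,  q_10=8·4155+1523=34763
…
a_12=6:  p_12=6·718667+641940=4953942,  q_12=6·38918+34763=268271
a_13=2:  p_13=2·4953942+718667=10626551,  q_13=2·268271+38918=575460
→ (10626551, 575460).  Check: 10626551²=112923586155601, 341·575460²=112923586155600, difference 1.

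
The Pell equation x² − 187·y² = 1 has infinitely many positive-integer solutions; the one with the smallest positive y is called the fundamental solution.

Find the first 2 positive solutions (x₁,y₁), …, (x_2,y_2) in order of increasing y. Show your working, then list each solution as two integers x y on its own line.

1682 123
5658247 413772

√187 → a₀=13, period (1,2,13,2,1,26); ℓ=6 even so k=5
k=0  a_k=13  p_k/q_k = 13/1
k=1  a_k=1  p_k/q_k = 14/1
k=2  a_k=2  p_k/q_k = 41/3
k=3  a_k=13  p_k/q_k = 547/40
k=4  a_k=2  p_k/q_k = 1135/83
k=5  a_k=1  p_k/q_k = 1682/123
(x₁, y₁) = (1682, 123);  1682² − 187·123² = 1 ✓
n=2: (1682,123)∘(1682,123) = (1682·1682+187·123·123, 1682·123+123·1682) = (5658247,413772)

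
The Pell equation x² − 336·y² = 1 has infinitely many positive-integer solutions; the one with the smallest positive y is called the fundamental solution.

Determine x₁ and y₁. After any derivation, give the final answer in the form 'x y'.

55 3

d=336: √d = [18; 3,36] (ℓ=2, even), read p_1/q_1
i=0: a=18 ⇒ p=18, q=1
i=1: a=3 ⇒ p=55, q=3
fundamental: x₁=55, y₁=3  (since 3025 − 336·9 = 1)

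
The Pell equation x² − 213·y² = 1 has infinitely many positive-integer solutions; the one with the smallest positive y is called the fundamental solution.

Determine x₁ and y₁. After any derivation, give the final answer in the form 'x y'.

d=213: √d = [14; 1,1,2,6,1,8,1,6,2,1,1,28] (ℓ=12, even), read p_11/q_11
a_0=14:  p_0=14·1+0=14,  q_0=14·0+1=1
a_1=1:  p_1=1·14+1=15,  q_1=1·1+0=1
a_2=1:  p_2=1·15+14=29,  q_2=1·1+1=2
a_3=2:  p_3=2·29+15=73,  q_3=2·2+1=5
…
a_5=1:  p_5=1·467+73=540,  q_5=1·32+5=37
a_6=8:  p_6=8·540+467=4787,  q_6=8·37+32=328
a_7=1:  p_7=1·4787+540=5327,  q_7=1·328+37=365
a_8=6:  p_8=6·5327+4787=36749,  q_8=6·365+328=2518
a_9=2:  p_9=2·36749+5327=78825,  q_9=2·2518+365=5401
a_10=1:  p_10=1·78825+36749=115574,  q_10=1·5401+2518=7919
a_11=1:  p_11=1·115574+78825=194399,  q_11=1·7919+5401=13320
(x₁, y₁) = (194399, 13320);  194399² − 213·13320² = 1 ✓

194399 13320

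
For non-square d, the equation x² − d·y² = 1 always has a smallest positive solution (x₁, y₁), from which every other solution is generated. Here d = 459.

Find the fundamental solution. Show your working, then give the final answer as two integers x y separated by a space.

√459 = [21; 2,2,1,4,21,4,1,2,2,42, …], period ℓ=10 (even) → k=9
a_0=21:  p_0=21·1+0=21,  q_0=21·0+1=1
…
a_5=21:  p_5=21·707+150=14997,  q_5=21·33+7=700
…
a_7=1:  p_7=1·60695+14997=75692,  q_7=1·2833+700=3533
a_8=2:  p_8=2·75692+60695=212079,  q_8=2·3533+2833=9899
a_9=2:  p_9=2·212079+75692=499850,  q_9=2·9899+3533=23331
(x₁, y₁) = (499850, 23331);  499850² − 459·23331² = 1 ✓

499850 23331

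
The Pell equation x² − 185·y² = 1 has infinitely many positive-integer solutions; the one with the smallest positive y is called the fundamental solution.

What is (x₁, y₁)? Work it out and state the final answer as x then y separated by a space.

9249 680

√185 = [13; 1,1,1,1,26, …], period ℓ=5 (odd) → k=9
step 0: (13, 1)  from 13·(1,0) + (0,1)
…
step 3: (41, 3)  from 1·(27,2) + (14,1)
step 4: (68, 5)  from 1·(41,3) + (27,2)
step 5: (1809, 133)  from 26·(68,5) + (41,3)
…
step 8: (5563, 409)  from 1·(3686,271) + (1877,138)
step 9: (9249, 680)  from 1·(5563,409) + (3686,271)
→ (9249, 680).  Check: 9249²=85544001, 185·680²=85544000, difference 1.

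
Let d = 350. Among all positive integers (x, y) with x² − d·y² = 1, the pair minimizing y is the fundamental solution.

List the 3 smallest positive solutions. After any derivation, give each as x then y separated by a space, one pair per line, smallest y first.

√350 → a₀=18, period (1,2,2,2,1,36); ℓ=6 even so k=5
a_0=18:  p_0=18·1+0=18,  q_0=18·0+1=1
a_1=1:  p_1=1·18+1=19,  q_1=1·1+0=1
…
a_3=2:  p_3=2·56+19=131,  q_3=2·3+1=7
a_4=2:  p_4=2·131+56=318,  q_4=2·7+3=17
a_5=1:  p_5=1·318+131=449,  q_5=1·17+7=24
(x₁, y₁) = (449, 24);  449² − 350·24² = 1 ✓
k=2:  x_2 = 449·449+350·24·24 = 403201,  y_2 = 449·24+24·449 = 21552
k=3:  x_3 = 449·403201+350·24·21552 = 362074049,  y_3 = 449·21552+24·403201 = 19353672

449 24
403201 21552
362074049 19353672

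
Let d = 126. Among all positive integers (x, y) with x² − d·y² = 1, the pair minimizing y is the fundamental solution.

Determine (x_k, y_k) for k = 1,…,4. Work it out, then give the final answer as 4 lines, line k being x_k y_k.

449 40
403201 35920
362074049 32256120
325142092801 28965959840

[11; 4,2,4,22] for √126; ℓ=4 ⇒ convergent index 3
a_0=11:  p_0=11·1+0=11,  q_0=11·0+1=1
a_1=4:  p_1=4·11+1=45,  q_1=4·1+0=4
a_2=2:  p_2=2·45+11=101,  q_2=2·4+1=9
a_3=4:  p_3=4·101+45=449,  q_3=4·9+4=40
→ (449, 40).  Check: 449²=201601, 126·40²=201600, difference 1.
n=2: (449,40)∘(449,40) = (449·449+126·40·40, 449·40+40·449) = (403201,35920)
n=3: (403201,35920)∘(449,40) = (449·403201+126·40·35920, 449·35920+40·403201) = (362074049,32256120)
n=4: (362074049,32256120)∘(449,40) = (449·362074049+126·40·32256120, 449·32256120+40·362074049) = (325142092801,28965959840)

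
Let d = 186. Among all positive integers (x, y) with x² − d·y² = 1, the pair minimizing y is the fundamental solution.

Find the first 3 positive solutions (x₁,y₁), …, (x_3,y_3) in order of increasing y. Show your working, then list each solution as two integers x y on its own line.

√186 → a₀=13, period (1,1,1,3,4,3,1,1,1,26); ℓ=10 even so k=9
k=0  a_k=13  p_k/q_k = 13/1
…
k=3  a_k=1  p_k/q_k = 41/3
k=4  a_k=3  p_k/q_k = 150/11
k=5  a_k=4  p_k/q_k = 641/47
k=6  a_k=3  p_k/q_k = 2073/152
k=7  a_k=1  p_k/q_k = 2714/199
k=8  a_k=1  p_k/q_k = 4787/351
k=9  a_k=1  p_k/q_k = 7501/550
(x₁, y₁) = (7501, 550);  7501² − 186·550² = 1 ✓
(x_2, y_2) = (7501·7501 + 186·550·550, 7501·550 + 550·7501) = (112530001, 8251100)
(x_3, y_3) = (7501·112530001 + 186·550·8251100, 7501·8251100 + 550·112530001) = (1688175067501, 123783001650)

7501 550
112530001 8251100
1688175067501 123783001650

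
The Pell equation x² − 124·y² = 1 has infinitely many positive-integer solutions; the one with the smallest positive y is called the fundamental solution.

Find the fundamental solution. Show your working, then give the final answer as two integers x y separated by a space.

4620799 414960

√124 → a₀=11, period (7,2,1,1,1,…,2,7,22); ℓ=16 even so k=15
k=0  a_k=11  p_k/q_k = 11/1
k=1  a_k=7  p_k/q_k = 78/7
…
k=3  a_k=1  p_k/q_k = 245/22
k=4  a_k=1  p_k/q_k = 412/37
k=5  a_k=1  p_k/q_k = 657/59
k=6  a_k=3  p_k/q_k = 2383/214
k=7  a_k=1  p_k/q_k = 3040/273
…
k=9  a_k=1  p_k/q_k = 17583/1579
…
k=11  a_k=1  p_k/q_k = 84875/7622
k=12  a_k=1  p_k/q_k = 152167/13665
…
k=14  a_k=2  p_k/q_k = 626251/56239
k=15  a_k=7  p_k/q_k = 4620799/414960
fundamental: x₁=4620799, y₁=414960  (since 21351783398401 − 124·172191801600 = 1)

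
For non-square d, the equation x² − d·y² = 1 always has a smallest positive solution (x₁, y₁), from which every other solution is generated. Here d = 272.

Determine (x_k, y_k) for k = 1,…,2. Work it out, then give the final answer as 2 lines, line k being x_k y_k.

d=272: √d = [16; 2,32] (ℓ=2, even), read p_1/q_1
i=0: a=16 ⇒ p=16, q=1
i=1: a=2 ⇒ p=33, q=2
(x₁, y₁) = (33, 2);  33² − 272·2² = 1 ✓
n=2: (33,2)∘(33,2) = (33·33+272·2·2, 33·2+2·33) = (2177,132)

33 2
2177 132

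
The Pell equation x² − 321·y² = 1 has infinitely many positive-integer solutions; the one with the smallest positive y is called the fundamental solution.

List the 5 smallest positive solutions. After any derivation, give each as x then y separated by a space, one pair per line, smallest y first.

215 12
92449 5160
39752855 2218788
17093635201 954073680
7350223383575 410249463612

[17; 1,10,1,34] for √321; ℓ=4 ⇒ convergent index 3
step 0: (17, 1)  from 17·(1,0) + (0,1)
step 1: (18, 1)  from 1·(17,1) + (1,0)
step 2: (197, 11)  from 10·(18,1) + (17,1)
step 3: (215, 12)  from 1·(197,11) + (18,1)
fundamental: x₁=215, y₁=12  (since 46225 − 321·144 = 1)
(215+12√321)^2 = 92449 + 5160√321
(215+12√321)^3 = 39752855 + 2218788√321
(215+12√321)^4 = 17093635201 + 954073680√321
(215+12√321)^5 = 7350223383575 + 410249463612√321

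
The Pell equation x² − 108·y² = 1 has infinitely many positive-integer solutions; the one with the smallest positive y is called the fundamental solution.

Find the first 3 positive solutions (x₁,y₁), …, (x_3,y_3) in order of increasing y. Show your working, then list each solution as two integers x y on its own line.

1351 130
3650401 351260
9863382151 949104390

√108 = [10; 2,1,1,4,1,1,2,20, …], period ℓ=8 (even) → k=7
i=0: a=10 ⇒ p=10, q=1
i=1: a=2 ⇒ p=21, q=2
i=2: a=1 ⇒ p=31, q=3
…
i=4: a=4 ⇒ p=239, q=23
i=5: a=1 ⇒ p=291, q=28
i=6: a=1 ⇒ p=530, q=51
i=7: a=2 ⇒ p=1351, q=130
→ (1351, 130).  Check: 1351²=1825201, 108·130²=1825200, difference 1.
n=2: (1351,130)∘(1351,130) = (1351·1351+108·130·130, 1351·130+130·1351) = (3650401,351260)
n=3: (3650401,351260)∘(1351,130) = (1351·3650401+108·130·351260, 1351·351260+130·3650401) = (9863382151,949104390)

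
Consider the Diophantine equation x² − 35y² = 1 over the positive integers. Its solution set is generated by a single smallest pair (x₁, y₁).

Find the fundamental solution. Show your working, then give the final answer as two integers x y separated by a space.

√35 = [5; 1,10, …], period ℓ=2 (even) → k=1
k=0  a_k=5  p_k/q_k = 5/1
k=1  a_k=1  p_k/q_k = 6/1
fundamental: x₁=6, y₁=1  (since 36 − 35·1 = 1)

6 1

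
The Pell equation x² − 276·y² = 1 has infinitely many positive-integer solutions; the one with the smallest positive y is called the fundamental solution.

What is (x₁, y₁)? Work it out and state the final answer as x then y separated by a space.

7775 468

[16; 1,1,1,1,2,2,2,1,1,1,1,32] for √276; ℓ=12 ⇒ convergent index 11
step 0: (16, 1)  from 16·(1,0) + (0,1)
…
step 3: (50, 3)  from 1·(33,2) + (17,1)
…
step 5: (216, 13)  from 2·(83,5) + (50,3)
step 6: (515, 31)  from 2·(216,13) + (83,5)
…
step 9: (3007, 181)  from 1·(1761,106) + (1246,75)
step 10: (4768, 287)  from 1·(3007,181) + (1761,106)
step 11: (7775, 468)  from 1·(4768,287) + (3007,181)
(x₁, y₁) = (7775, 468);  7775² − 276·468² = 1 ✓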